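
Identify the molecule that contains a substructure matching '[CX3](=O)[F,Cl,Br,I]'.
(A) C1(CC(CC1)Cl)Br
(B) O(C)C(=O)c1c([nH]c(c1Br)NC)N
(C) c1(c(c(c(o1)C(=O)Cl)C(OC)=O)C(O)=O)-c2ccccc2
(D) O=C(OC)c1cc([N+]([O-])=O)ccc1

[CX3](=O)[F,Cl,Br,I] describes a carbonyl carbon bonded to a halogen (an acyl halide).
(A) has a chloro substituent but the Cl is not on a carbonyl carbon.
(B) has a methyl-ester group (-C(=O)OCH3) but the carbonyl is bonded to -O-C, not to a halogen.
(C) contains an acyl chloride (-C(=O)Cl), which satisfies every atom and bond constraint.
(D) has a methyl-ester group (-C(=O)OCH3) but the carbonyl is bonded to -O-C, not to a halogen.
So the answer is (C).

C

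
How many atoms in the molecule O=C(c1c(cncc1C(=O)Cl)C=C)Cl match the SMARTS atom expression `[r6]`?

Check the 14 heavy atoms by environment: 1× n (aromatic, in 6-ring) → match; 5× c (aromatic, in 6-ring) → match; 4× C (acyclic) → no; 2× O (acyclic) → no; 2× Cl (acyclic) → no.
Summing the matching environments: 1 + 5 = 6 matching atoms.

6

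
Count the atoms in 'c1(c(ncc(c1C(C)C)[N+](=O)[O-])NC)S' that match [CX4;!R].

Check the 15 heavy atoms by environment: 1× n (aromatic, X2, in 6-ring) → no; 5× c (aromatic, X3, in 6-ring) → no; 1× N (charge +1, X3, acyclic) → no; 1× O (charge -1, X1, acyclic) → no; 1× O (X1, acyclic) → no; 4× C (X4, acyclic) → match; 1× N (X3, acyclic) → no; 1× S (X2, acyclic) → no.
That gives 4 matching atoms.

4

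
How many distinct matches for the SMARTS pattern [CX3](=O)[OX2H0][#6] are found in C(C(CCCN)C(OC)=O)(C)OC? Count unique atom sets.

[CX3](=O)[OX2H0][#6] is the SMARTS for an ester: a carbonyl carbon bonded to an oxygen that is itself bonded to carbon (no H on that O).
Exactly one fragment in the molecule meets all constraints, giving 1 match.

1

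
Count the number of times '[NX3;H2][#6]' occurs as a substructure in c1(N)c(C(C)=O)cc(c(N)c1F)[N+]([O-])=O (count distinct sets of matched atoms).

2

[NX3;H2][#6] is the SMARTS for a primary amine: a trivalent nitrogen with two H attached to carbon.
The molecule carries 2 separate instances of a primary amino group (-NH2) meeting every constraint; each maps to a distinct set of atoms, giving 2 matches.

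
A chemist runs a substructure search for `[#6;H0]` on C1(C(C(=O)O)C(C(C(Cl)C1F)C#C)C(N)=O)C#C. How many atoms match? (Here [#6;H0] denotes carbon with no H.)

4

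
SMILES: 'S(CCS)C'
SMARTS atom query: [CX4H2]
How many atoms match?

2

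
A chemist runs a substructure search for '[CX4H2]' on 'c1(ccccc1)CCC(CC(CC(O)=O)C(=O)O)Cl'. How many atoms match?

4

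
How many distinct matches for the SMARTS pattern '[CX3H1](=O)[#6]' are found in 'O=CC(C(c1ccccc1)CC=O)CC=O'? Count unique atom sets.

3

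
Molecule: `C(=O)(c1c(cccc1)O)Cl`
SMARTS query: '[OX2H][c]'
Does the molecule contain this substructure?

Yes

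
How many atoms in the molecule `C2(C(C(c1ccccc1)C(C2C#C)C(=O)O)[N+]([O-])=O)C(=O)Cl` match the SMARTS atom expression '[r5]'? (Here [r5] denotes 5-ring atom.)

5

The query [r5] means: r5 matches atoms in a five-membered ring.
Check the 22 heavy atoms by environment: 5× C (in 5-ring) → match; 4× C (acyclic) → no; 4× O (acyclic) → no; 1× Cl (acyclic) → no; 6× c (aromatic, in 6-ring) → no; 1× N (charge +1, acyclic) → no; 1× O (charge -1, acyclic) → no.
That gives 5 matching atoms.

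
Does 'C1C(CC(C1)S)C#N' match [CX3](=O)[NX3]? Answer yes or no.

The pattern [CX3](=O)[NX3] describes a carbonyl carbon bonded to a trivalent nitrogen — an amide.
The closest candidate here is a nitrile (-C#N), but the nitrile N is NX1 (triple-bonded), not NX3. No other fragment satisfies the full query, so there is no match.

No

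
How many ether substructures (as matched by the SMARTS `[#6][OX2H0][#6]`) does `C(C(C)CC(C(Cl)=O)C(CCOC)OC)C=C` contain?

2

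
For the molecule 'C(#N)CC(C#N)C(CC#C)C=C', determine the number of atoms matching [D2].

6

The query [D2] means: atom with exactly two heavy-atom neighbours.
Check the 12 heavy atoms by environment: 6× C (D2) → match; 2× C (D3) → no; 2× N (D1) → no; 2× C (D1) → no.
That gives 6 matching atoms.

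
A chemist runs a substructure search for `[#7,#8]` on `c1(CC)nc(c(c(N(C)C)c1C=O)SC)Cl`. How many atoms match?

The query [#7,#8] means: nitrogen or oxygen (comma = OR).
Check the 16 heavy atoms by environment: 1× n (aromatic) → match; 5× c (aromatic) → no; 6× C → no; 1× S → no; 1× O → match; 1× N → match; 1× Cl → no.
Summing the matching environments: 1 + 1 + 1 = 3 matching atoms.

3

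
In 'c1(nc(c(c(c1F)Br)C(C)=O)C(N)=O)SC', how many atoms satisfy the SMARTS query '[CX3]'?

2

Check the 16 heavy atoms by environment: 1× n (aromatic, X2) → no; 5× c (aromatic, X3) → no; 2× C (X3) → match; 2× O (X1) → no; 2× C (X4) → no; 1× N (X3) → no; 1× S (X2) → no; 1× F (X1) → no; 1× Br (X1) → no.
That gives 2 matching atoms.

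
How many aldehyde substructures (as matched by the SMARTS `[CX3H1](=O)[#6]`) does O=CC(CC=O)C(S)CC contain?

2

[CX3H1](=O)[#6] is the SMARTS for an aldehyde: an sp2 carbon with one H, double-bonded to O and single-bonded to carbon.
The molecule carries 2 separate instances of an aldehyde (-CHO) meeting every constraint; each maps to a distinct set of atoms, giving 2 matches.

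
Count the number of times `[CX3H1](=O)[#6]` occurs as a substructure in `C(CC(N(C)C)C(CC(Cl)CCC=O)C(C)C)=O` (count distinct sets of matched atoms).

2

[CX3H1](=O)[#6] is the SMARTS for an aldehyde: an sp2 carbon with one H, double-bonded to O and single-bonded to carbon.
The molecule carries 2 separate instances of an aldehyde (-CHO) meeting every constraint; each maps to a distinct set of atoms, giving 2 matches.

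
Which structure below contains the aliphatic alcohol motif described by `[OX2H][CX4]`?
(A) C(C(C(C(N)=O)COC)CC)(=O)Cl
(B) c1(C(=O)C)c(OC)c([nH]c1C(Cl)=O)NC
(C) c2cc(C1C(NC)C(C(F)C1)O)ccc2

C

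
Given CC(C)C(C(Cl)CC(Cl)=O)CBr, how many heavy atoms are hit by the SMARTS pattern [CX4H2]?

2

The query [CX4H2] means: sp3 carbon (X4) with exactly two hydrogens.
Check the 12 heavy atoms by environment: 2× C (H2, X4) → match; 3× C (H1, X4) → no; 1× C (H0, X3) → no; 1× O (H0, X1) → no; 2× Cl (H0, X1) → no; 1× Br (H0, X1) → no; 2× C (H3, X4) → no.
That gives 2 matching atoms.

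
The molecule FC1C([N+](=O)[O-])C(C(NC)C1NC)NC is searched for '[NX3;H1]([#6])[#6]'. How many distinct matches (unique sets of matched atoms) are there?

3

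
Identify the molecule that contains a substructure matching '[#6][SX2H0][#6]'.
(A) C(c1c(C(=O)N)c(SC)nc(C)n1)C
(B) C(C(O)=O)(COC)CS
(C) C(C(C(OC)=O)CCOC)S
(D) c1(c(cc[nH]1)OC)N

[#6][SX2H0][#6] describes an aliphatic sulfur bridging two carbons with no H on the sulfur (a thioether).
(A) contains a methylthio ether (-SCH3), which satisfies every atom and bond constraint.
(B) has a methoxy ether (-OCH3) but the bridging atom is O, not S.
(C) has a thiol (-SH) but the sulfur has H1, not H0 bridging two carbons.
(D) has a methoxy ether (-OCH3) but the bridging atom is O, not S.
So the answer is (A).

A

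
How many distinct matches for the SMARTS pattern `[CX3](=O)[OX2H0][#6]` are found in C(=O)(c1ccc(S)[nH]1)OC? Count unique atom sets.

1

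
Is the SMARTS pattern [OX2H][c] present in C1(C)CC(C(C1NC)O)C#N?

The pattern [OX2H][c] describes a hydroxyl oxygen attached to an aromatic carbon — a phenol.
The closest candidate here is a hydroxyl group (-OH), but the -OH is on an aliphatic carbon, not an aromatic c. No other fragment satisfies the full query, so there is no match.

No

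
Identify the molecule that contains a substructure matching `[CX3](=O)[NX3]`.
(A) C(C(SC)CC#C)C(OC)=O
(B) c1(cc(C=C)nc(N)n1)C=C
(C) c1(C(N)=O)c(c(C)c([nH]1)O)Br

[CX3](=O)[NX3] describes a carbonyl carbon bonded to a trivalent nitrogen (an amide).
(A) has a methyl-ester group (-C(=O)OCH3) but the carbonyl is bonded to O, not to an NX3 nitrogen.
(B) has a primary amino group (-NH2) but the -NH2 is not attached to a carbonyl carbon.
(C) contains a primary amide (-C(=O)NH2), which satisfies every atom and bond constraint.
So the answer is (C).

C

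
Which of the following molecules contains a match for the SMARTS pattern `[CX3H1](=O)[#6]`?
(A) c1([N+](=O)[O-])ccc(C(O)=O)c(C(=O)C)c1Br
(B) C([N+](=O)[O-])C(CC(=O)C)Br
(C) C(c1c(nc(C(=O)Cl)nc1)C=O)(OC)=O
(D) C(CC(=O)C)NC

[CX3H1](=O)[#6] describes an sp2 carbon with one H, double-bonded to O and single-bonded to carbon (an aldehyde).
(A) has a carboxylic acid group (-C(=O)OH) but the carbonyl carbon has H0 and is bonded to O, not H1.
(B) has an acetyl/ketone group (-C(=O)CH3) but the carbonyl carbon has H0 (two carbon neighbours), not H1.
(C) contains an aldehyde (-CHO), which satisfies every atom and bond constraint.
(D) has an acetyl/ketone group (-C(=O)CH3) but the carbonyl carbon has H0 (two carbon neighbours), not H1.
So the answer is (C).

C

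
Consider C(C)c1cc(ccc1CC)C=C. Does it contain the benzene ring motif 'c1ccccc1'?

The pattern c1ccccc1 describes six aromatic carbons in a ring — a benzene ring.
The required atom environment is present in the molecule, so the pattern matches.

Yes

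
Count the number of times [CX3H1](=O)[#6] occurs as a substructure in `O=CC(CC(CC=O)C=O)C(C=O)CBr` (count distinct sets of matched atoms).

[CX3H1](=O)[#6] is the SMARTS for an aldehyde: an sp2 carbon with one H, double-bonded to O and single-bonded to carbon.
The molecule carries 4 separate instances of an aldehyde (-CHO) meeting every constraint; each maps to a distinct set of atoms, giving 4 matches.

4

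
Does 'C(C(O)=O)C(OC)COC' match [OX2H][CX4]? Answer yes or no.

No

The pattern [OX2H][CX4] describes a hydroxyl oxygen bound to an sp3 (X4) carbon — an aliphatic alcohol.
The closest candidate here is a methoxy ether (-OCH3), but the oxygen has H0 (ether), not H1. No other fragment satisfies the full query, so there is no match.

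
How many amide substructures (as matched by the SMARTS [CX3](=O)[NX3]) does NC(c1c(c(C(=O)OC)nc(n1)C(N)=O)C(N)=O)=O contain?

[CX3](=O)[NX3] is the SMARTS for an amide: a carbonyl carbon bonded to a trivalent nitrogen.
The molecule carries 3 separate instances of a primary amide (-C(=O)NH2) meeting every constraint; each maps to a distinct set of atoms, giving 3 matches.

3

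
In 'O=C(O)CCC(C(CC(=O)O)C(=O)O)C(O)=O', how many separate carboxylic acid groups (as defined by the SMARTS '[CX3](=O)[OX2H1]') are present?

4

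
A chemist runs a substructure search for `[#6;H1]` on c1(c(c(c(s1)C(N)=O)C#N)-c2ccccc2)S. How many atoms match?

5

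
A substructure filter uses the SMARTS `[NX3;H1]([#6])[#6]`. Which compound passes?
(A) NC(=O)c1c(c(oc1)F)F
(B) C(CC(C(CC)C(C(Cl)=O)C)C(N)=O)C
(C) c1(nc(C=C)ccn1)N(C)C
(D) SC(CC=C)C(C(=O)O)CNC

[NX3;H1]([#6])[#6] describes a trivalent nitrogen with one H, bonded to two carbons (a secondary amine).
(A) has a primary amide (-C(=O)NH2) but the -C(=O)NH2 nitrogen has H2, not H1.
(B) has a primary amide (-C(=O)NH2) but the -C(=O)NH2 nitrogen has H2, not H1.
(C) has a dimethylamino group (-N(CH3)2) but the nitrogen has H0, not H1.
(D) contains an N-methylamino group (-NHCH3), which satisfies every atom and bond constraint.
So the answer is (D).

D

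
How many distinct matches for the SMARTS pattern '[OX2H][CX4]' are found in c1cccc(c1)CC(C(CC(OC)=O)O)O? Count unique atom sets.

2

[OX2H][CX4] is the SMARTS for an aliphatic alcohol: a hydroxyl oxygen bound to an sp3 (X4) carbon.
The molecule carries 2 separate instances of a hydroxyl group (-OH) meeting every constraint; each maps to a distinct set of atoms, giving 2 matches.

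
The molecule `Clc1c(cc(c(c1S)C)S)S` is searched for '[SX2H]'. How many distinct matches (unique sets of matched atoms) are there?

3

[SX2H] is the SMARTS for a thiol: an aliphatic sulfur with two connections, one being H.
The molecule carries 3 separate instances of a thiol (-SH) meeting every constraint; each maps to a distinct set of atoms, giving 3 matches.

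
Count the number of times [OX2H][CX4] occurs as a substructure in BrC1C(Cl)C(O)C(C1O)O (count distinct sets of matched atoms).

[OX2H][CX4] is the SMARTS for an aliphatic alcohol: a hydroxyl oxygen bound to an sp3 (X4) carbon.
The molecule carries 3 separate instances of a hydroxyl group (-OH) meeting every constraint; each maps to a distinct set of atoms, giving 3 matches.

3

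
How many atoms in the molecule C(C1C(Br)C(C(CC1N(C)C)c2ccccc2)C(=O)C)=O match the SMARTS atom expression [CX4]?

The query [CX4] means: C with X4: aliphatic carbon with exactly 4 total connections (bonds + H).
Check the 21 heavy atoms by environment: 9× C (X4) → match; 1× Br (X1) → no; 2× C (X3) → no; 2× O (X1) → no; 6× c (aromatic, X3) → no; 1× N (X3) → no.
That gives 9 matching atoms.

9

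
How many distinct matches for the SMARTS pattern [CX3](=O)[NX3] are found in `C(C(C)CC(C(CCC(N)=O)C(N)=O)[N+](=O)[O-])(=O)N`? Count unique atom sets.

[CX3](=O)[NX3] is the SMARTS for an amide: a carbonyl carbon bonded to a trivalent nitrogen.
The molecule carries 3 separate instances of a primary amide (-C(=O)NH2) meeting every constraint; each maps to a distinct set of atoms, giving 3 matches.

3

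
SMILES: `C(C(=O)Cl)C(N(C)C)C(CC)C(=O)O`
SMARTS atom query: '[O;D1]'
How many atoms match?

The query [O;D1] means: aliphatic oxygen bonded to exactly one heavy atom.
Check the 14 heavy atoms by environment: 2× C (D2) → no; 4× C (D3) → no; 3× O (D1) → match; 3× C (D1) → no; 1× Cl (D1) → no; 1× N (D3) → no.
That gives 3 matching atoms.

3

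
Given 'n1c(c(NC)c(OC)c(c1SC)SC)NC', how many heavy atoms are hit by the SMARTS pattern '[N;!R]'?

2

The query [N;!R] means: aliphatic nitrogen not in a ring.
Check the 16 heavy atoms by environment: 1× n (aromatic, in 6-ring) → no; 5× c (aromatic, in 6-ring) → no; 2× N (acyclic) → match; 5× C (acyclic) → no; 2× S (acyclic) → no; 1× O (acyclic) → no.
That gives 2 matching atoms.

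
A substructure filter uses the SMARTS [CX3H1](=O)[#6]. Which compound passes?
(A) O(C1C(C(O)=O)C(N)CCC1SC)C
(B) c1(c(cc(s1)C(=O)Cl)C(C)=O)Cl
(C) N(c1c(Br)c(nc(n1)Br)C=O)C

C

[CX3H1](=O)[#6] describes an sp2 carbon with one H, double-bonded to O and single-bonded to carbon (an aldehyde).
(A) has a carboxylic acid group (-C(=O)OH) but the carbonyl carbon has H0 and is bonded to O, not H1.
(B) has an acetyl/ketone group (-C(=O)CH3) but the carbonyl carbon has H0 (two carbon neighbours), not H1.
(C) contains an aldehyde (-CHO), which satisfies every atom and bond constraint.
So the answer is (C).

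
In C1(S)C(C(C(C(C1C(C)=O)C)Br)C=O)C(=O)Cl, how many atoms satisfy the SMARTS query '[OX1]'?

The query [OX1] means: aliphatic oxygen with one total connection — typically a carbonyl =O or an oxide.
Check the 17 heavy atoms by environment: 8× C (X4) → no; 1× Br (X1) → no; 3× C (X3) → no; 3× O (X1) → match; 1× Cl (X1) → no; 1× S (X2) → no.
That gives 3 matching atoms.

3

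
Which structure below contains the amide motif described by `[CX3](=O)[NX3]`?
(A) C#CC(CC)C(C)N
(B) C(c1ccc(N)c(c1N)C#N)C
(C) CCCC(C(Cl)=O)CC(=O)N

C

[CX3](=O)[NX3] describes a carbonyl carbon bonded to a trivalent nitrogen (an amide).
(A) has a primary amino group (-NH2) but the -NH2 is not attached to a carbonyl carbon.
(B) has a nitrile (-C#N) but the nitrile N is NX1 (triple-bonded), not NX3.
(C) contains a primary amide (-C(=O)NH2), which satisfies every atom and bond constraint.
So the answer is (C).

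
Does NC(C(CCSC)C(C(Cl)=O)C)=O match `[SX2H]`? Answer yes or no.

No

The pattern [SX2H] describes an aliphatic sulfur with two connections, one being H — a thiol.
The closest candidate here is a methylthio ether (-SCH3), but the sulfur has H0 (bonded to two carbons), not H1. No other fragment satisfies the full query, so there is no match.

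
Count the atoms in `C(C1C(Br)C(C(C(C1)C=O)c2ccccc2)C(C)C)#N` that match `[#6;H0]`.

2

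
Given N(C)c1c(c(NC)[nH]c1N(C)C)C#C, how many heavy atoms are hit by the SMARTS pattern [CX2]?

2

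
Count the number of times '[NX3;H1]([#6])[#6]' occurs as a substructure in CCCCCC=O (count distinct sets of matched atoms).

[NX3;H1]([#6])[#6] is the SMARTS for a secondary amine: a trivalent nitrogen with one H, bonded to two carbons.
No fragment in the molecule satisfies every constraint, giving 0 matches.

0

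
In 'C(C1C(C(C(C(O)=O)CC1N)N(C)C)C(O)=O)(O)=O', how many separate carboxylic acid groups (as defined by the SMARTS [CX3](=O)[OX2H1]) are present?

3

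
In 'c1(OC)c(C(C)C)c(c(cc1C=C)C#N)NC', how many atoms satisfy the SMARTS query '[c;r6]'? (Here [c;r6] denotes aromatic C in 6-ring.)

6

The query [c;r6] means: aromatic carbon that belongs to a six-membered ring.
Check the 17 heavy atoms by environment: 6× c (aromatic, in 6-ring) → match; 1× O (acyclic) → no; 8× C (acyclic) → no; 2× N (acyclic) → no.
That gives 6 matching atoms.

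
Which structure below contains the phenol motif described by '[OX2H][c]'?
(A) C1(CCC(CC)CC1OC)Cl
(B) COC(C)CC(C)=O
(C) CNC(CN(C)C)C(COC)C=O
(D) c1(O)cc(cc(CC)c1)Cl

[OX2H][c] describes a hydroxyl oxygen attached to an aromatic carbon (a phenol).
(A) has a methoxy ether (-OCH3) but the oxygen has H0, not H1.
(B) has a methoxy ether (-OCH3) but the oxygen has H0, not H1.
(C) has a methoxy ether (-OCH3) but the oxygen has H0, not H1.
(D) contains a hydroxyl group (-OH), which satisfies every atom and bond constraint.
So the answer is (D).

D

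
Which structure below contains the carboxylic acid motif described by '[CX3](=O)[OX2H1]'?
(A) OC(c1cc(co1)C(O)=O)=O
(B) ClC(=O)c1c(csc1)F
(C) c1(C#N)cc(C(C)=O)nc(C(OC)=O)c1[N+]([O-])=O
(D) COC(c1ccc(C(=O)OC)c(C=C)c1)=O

A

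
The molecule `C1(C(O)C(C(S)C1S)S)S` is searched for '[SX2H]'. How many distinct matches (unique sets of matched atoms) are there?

[SX2H] is the SMARTS for a thiol: an aliphatic sulfur with two connections, one being H.
The molecule carries 4 separate instances of a thiol (-SH) meeting every constraint; each maps to a distinct set of atoms, giving 4 matches.

4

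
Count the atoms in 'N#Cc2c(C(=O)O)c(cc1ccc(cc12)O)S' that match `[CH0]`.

The query [CH0] means: aliphatic carbon with no attached hydrogen.
Check the 17 heavy atoms by environment: 6× c (aromatic, H0) → no; 4× c (aromatic, H1) → no; 1× S (H1) → no; 2× C (H0) → match; 1× N (H0) → no; 2× O (H1) → no; 1× O (H0) → no.
That gives 2 matching atoms.

2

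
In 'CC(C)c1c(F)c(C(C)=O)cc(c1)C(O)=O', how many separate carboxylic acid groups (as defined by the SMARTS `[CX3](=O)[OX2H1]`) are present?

1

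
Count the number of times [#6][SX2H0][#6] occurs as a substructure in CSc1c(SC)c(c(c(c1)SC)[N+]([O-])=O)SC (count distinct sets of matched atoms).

4

[#6][SX2H0][#6] is the SMARTS for a thioether: an aliphatic sulfur bridging two carbons with no H on the sulfur.
The molecule carries 4 separate instances of a methylthio ether (-SCH3) meeting every constraint; each maps to a distinct set of atoms, giving 4 matches.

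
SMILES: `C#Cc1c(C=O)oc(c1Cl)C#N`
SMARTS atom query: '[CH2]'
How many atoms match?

0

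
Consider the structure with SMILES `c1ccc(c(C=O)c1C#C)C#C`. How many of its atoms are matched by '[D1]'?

The query [D1] means: atom with exactly one heavy-atom neighbour (degree 1).
Check the 12 heavy atoms by environment: 3× c (aromatic, D2) → no; 3× c (aromatic, D3) → no; 3× C (D2) → no; 2× C (D1) → match; 1× O (D1) → match.
Summing the matching environments: 2 + 1 = 3 matching atoms.

3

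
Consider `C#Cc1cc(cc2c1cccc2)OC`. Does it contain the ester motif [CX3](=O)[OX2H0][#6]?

No

The pattern [CX3](=O)[OX2H0][#6] describes a carbonyl carbon bonded to an oxygen that is itself bonded to carbon (no H on that O) — an ester.
The closest candidate here is a methoxy ether (-OCH3), but the ether oxygen is not adjacent to a C=O carbon. No other fragment satisfies the full query, so there is no match.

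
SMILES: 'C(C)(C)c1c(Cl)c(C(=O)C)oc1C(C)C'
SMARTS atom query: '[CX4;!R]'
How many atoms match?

7

Check the 15 heavy atoms by environment: 1× o (aromatic, X2, in 5-ring) → no; 4× c (aromatic, X3, in 5-ring) → no; 7× C (X4, acyclic) → match; 1× C (X3, acyclic) → no; 1× O (X1, acyclic) → no; 1× Cl (X1, acyclic) → no.
That gives 7 matching atoms.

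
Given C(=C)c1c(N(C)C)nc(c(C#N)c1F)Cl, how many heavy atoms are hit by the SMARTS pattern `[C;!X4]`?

3

The query [C;!X4] means: aliphatic carbon that does not have four total connections.
Check the 15 heavy atoms by environment: 1× n (aromatic, X2) → no; 5× c (aromatic, X3) → no; 1× N (X3) → no; 2× C (X4) → no; 2× C (X3) → match; 1× Cl (X1) → no; 1× F (X1) → no; 1× C (X2) → match; 1× N (X1) → no.
Summing the matching environments: 2 + 1 = 3 matching atoms.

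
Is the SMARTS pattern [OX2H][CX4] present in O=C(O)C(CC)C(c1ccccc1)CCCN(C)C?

No

The pattern [OX2H][CX4] describes a hydroxyl oxygen bound to an sp3 (X4) carbon — an aliphatic alcohol.
The closest candidate here is a carboxylic acid group (-C(=O)OH), but the -OH is on a CX3 carbonyl carbon, not a CX4 carbon. No other fragment satisfies the full query, so there is no match.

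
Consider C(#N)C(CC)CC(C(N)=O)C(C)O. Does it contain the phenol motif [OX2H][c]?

No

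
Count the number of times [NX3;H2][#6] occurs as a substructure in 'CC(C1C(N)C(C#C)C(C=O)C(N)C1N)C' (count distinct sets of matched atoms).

3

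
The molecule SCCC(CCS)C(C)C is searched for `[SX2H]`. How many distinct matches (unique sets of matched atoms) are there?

2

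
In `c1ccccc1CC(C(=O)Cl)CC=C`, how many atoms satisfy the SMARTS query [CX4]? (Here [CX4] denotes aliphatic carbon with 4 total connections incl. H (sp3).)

Check the 14 heavy atoms by environment: 3× C (X4) → match; 3× C (X3) → no; 1× O (X1) → no; 1× Cl (X1) → no; 6× c (aromatic, X3) → no.
That gives 3 matching atoms.

3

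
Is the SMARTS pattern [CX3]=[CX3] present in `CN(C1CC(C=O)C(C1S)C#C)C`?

No

The pattern [CX3]=[CX3] describes a non-aromatic C=C double bond between two sp2 carbons — an alkene.
The closest candidate here is an ethynyl group (-C#CH), but the C-C bond is a triple bond, not a double bond. No other fragment satisfies the full query, so there is no match.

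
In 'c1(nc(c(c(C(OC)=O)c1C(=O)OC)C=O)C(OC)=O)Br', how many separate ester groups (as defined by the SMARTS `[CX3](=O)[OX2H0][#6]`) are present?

3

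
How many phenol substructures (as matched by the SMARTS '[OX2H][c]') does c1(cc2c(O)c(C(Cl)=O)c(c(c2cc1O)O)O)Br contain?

4

[OX2H][c] is the SMARTS for a phenol: a hydroxyl oxygen attached to an aromatic carbon.
The molecule carries 4 separate instances of a hydroxyl group (-OH) meeting every constraint; each maps to a distinct set of atoms, giving 4 matches.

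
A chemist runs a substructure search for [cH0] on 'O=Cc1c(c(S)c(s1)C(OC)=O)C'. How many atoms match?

The query [cH0] means: aromatic carbon with no attached hydrogen (substituted or ring-fusion).
Check the 13 heavy atoms by environment: 1× s (aromatic, H0) → no; 4× c (aromatic, H0) → match; 1× S (H1) → no; 2× C (H3) → no; 1× C (H0) → no; 3× O (H0) → no; 1× C (H1) → no.
That gives 4 matching atoms.

4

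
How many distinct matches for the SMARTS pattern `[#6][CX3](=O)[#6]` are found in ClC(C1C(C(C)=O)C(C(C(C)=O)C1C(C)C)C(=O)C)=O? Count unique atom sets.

[#6][CX3](=O)[#6] is the SMARTS for a ketone: a carbonyl carbon (no H) flanked by two carbons.
The molecule carries 3 separate instances of an acetyl/ketone group (-C(=O)CH3) meeting every constraint; each maps to a distinct set of atoms, giving 3 matches.

3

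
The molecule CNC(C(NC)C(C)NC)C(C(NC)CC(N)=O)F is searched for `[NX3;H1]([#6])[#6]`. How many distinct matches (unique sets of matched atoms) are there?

4

[NX3;H1]([#6])[#6] is the SMARTS for a secondary amine: a trivalent nitrogen with one H, bonded to two carbons.
The molecule carries 4 separate instances of an N-methylamino group (-NHCH3) meeting every constraint; each maps to a distinct set of atoms, giving 4 matches.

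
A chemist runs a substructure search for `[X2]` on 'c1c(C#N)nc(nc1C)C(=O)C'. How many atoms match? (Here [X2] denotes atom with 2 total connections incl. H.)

The query [X2] means: any atom with exactly two total connections (bonds + H).
Check the 12 heavy atoms by environment: 2× n (aromatic, X2) → match; 4× c (aromatic, X3) → no; 1× C (X3) → no; 1× O (X1) → no; 2× C (X4) → no; 1× C (X2) → match; 1× N (X1) → no.
Summing the matching environments: 2 + 1 = 3 matching atoms.

3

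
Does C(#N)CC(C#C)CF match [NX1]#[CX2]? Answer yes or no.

Yes

The pattern [NX1]#[CX2] describes a nitrogen triple-bonded to a two-connected carbon — a nitrile.
The molecule carries a nitrile (-C#N), whose atoms satisfy every constraint of the query, so the pattern matches.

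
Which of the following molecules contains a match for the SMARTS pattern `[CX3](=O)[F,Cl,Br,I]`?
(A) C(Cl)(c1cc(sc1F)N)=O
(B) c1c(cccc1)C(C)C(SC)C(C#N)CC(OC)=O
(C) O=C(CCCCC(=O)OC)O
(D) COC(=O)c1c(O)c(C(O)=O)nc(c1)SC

A

[CX3](=O)[F,Cl,Br,I] describes a carbonyl carbon bonded to a halogen (an acyl halide).
(A) contains an acyl chloride (-C(=O)Cl), which satisfies every atom and bond constraint.
(B) has a methyl-ester group (-C(=O)OCH3) but the carbonyl is bonded to -O-C, not to a halogen.
(C) has a carboxylic acid group (-C(=O)OH) but the carbonyl is bonded to -OH, not to a halogen.
(D) has a methyl-ester group (-C(=O)OCH3) but the carbonyl is bonded to -O-C, not to a halogen.
So the answer is (A).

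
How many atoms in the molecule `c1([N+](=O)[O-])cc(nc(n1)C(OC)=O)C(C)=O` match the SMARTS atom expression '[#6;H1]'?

1

The query [#6;H1] means: any carbon bearing exactly one hydrogen.
Check the 16 heavy atoms by environment: 2× n (aromatic, H0) → no; 3× c (aromatic, H0) → no; 1× c (aromatic, H1) → match; 1× N (charge +1, H0) → no; 1× O (charge -1, H0) → no; 4× O (H0) → no; 2× C (H0) → no; 2× C (H3) → no.
That gives 1 matching atom.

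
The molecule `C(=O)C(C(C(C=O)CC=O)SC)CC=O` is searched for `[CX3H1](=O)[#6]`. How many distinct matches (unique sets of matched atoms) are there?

4

[CX3H1](=O)[#6] is the SMARTS for an aldehyde: an sp2 carbon with one H, double-bonded to O and single-bonded to carbon.
The molecule carries 4 separate instances of an aldehyde (-CHO) meeting every constraint; each maps to a distinct set of atoms, giving 4 matches.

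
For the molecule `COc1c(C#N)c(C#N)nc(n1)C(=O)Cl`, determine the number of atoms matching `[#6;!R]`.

4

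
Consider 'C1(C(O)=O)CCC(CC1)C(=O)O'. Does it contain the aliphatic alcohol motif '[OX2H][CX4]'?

The pattern [OX2H][CX4] describes a hydroxyl oxygen bound to an sp3 (X4) carbon — an aliphatic alcohol.
The closest candidate here is a carboxylic acid group (-C(=O)OH), but the -OH is on a CX3 carbonyl carbon, not a CX4 carbon. No other fragment satisfies the full query, so there is no match.

No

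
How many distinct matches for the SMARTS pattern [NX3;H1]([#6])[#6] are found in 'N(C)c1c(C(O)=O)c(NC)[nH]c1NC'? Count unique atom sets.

3

[NX3;H1]([#6])[#6] is the SMARTS for a secondary amine: a trivalent nitrogen with one H, bonded to two carbons.
The molecule carries 3 separate instances of an N-methylamino group (-NHCH3) meeting every constraint; each maps to a distinct set of atoms, giving 3 matches.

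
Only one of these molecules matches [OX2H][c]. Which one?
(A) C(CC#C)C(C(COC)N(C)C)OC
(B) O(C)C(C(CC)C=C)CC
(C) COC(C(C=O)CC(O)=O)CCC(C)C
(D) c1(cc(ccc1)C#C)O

D

[OX2H][c] describes a hydroxyl oxygen attached to an aromatic carbon (a phenol).
(A) has a methoxy ether (-OCH3) but the oxygen has H0, not H1.
(B) has a methoxy ether (-OCH3) but the oxygen has H0, not H1.
(C) has a methoxy ether (-OCH3) but the oxygen has H0, not H1.
(D) contains a hydroxyl group (-OH), which satisfies every atom and bond constraint.
So the answer is (D).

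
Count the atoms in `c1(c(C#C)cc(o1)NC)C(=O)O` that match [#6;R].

4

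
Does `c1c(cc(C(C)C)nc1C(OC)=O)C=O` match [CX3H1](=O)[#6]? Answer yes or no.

The pattern [CX3H1](=O)[#6] describes an sp2 carbon with one H, double-bonded to O and single-bonded to carbon — an aldehyde.
The molecule carries an aldehyde (-CHO), whose atoms satisfy every constraint of the query, so the pattern matches.

Yes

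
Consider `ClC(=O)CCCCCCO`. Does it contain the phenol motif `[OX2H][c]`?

The pattern [OX2H][c] describes a hydroxyl oxygen attached to an aromatic carbon — a phenol.
The closest candidate here is a hydroxyl group (-OH), but the -OH is on an aliphatic carbon, not an aromatic c. No other fragment satisfies the full query, so there is no match.

No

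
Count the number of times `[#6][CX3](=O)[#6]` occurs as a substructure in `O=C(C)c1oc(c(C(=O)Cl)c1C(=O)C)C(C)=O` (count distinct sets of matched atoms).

3

[#6][CX3](=O)[#6] is the SMARTS for a ketone: a carbonyl carbon (no H) flanked by two carbons.
The molecule carries 3 separate instances of an acetyl/ketone group (-C(=O)CH3) meeting every constraint; each maps to a distinct set of atoms, giving 3 matches.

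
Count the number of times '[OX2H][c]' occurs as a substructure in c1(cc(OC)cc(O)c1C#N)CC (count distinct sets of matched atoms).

1

[OX2H][c] is the SMARTS for a phenol: a hydroxyl oxygen attached to an aromatic carbon.
Exactly one fragment in the molecule meets all constraints, giving 1 match.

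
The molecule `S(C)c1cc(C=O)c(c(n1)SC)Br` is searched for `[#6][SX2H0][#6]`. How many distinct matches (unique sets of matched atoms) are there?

2

[#6][SX2H0][#6] is the SMARTS for a thioether: an aliphatic sulfur bridging two carbons with no H on the sulfur.
The molecule carries 2 separate instances of a methylthio ether (-SCH3) meeting every constraint; each maps to a distinct set of atoms, giving 2 matches.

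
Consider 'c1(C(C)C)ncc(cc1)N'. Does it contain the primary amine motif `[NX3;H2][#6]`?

Yes

The pattern [NX3;H2][#6] describes a trivalent nitrogen with two H attached to carbon — a primary amine.
The molecule carries a primary amino group (-NH2), whose atoms satisfy every constraint of the query, so the pattern matches.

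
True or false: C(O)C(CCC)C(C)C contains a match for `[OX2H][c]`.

False

The pattern [OX2H][c] describes a hydroxyl oxygen attached to an aromatic carbon — a phenol.
The closest candidate here is a hydroxyl group (-OH), but the -OH is on an aliphatic carbon, not an aromatic c. No other fragment satisfies the full query, so there is no match.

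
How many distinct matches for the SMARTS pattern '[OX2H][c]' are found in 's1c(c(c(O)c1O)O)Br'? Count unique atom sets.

[OX2H][c] is the SMARTS for a phenol: a hydroxyl oxygen attached to an aromatic carbon.
The molecule carries 3 separate instances of a hydroxyl group (-OH) meeting every constraint; each maps to a distinct set of atoms, giving 3 matches.

3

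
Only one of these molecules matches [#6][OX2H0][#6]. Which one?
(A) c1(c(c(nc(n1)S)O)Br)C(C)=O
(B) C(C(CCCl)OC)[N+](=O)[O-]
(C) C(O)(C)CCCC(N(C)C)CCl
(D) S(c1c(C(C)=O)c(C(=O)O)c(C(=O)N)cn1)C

B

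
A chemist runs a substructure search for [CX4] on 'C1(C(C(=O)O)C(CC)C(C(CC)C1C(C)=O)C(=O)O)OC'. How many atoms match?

The query [CX4] means: C with X4: aliphatic carbon with exactly 4 total connections (bonds + H).
Check the 21 heavy atoms by environment: 12× C (X4) → match; 3× C (X3) → no; 3× O (X1) → no; 3× O (X2) → no.
That gives 12 matching atoms.

12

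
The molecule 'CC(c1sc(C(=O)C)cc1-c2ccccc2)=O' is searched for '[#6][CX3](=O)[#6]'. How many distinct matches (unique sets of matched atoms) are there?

[#6][CX3](=O)[#6] is the SMARTS for a ketone: a carbonyl carbon (no H) flanked by two carbons.
The molecule carries 2 separate instances of an acetyl/ketone group (-C(=O)CH3) meeting every constraint; each maps to a distinct set of atoms, giving 2 matches.

2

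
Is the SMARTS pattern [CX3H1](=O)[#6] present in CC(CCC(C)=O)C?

The pattern [CX3H1](=O)[#6] describes an sp2 carbon with one H, double-bonded to O and single-bonded to carbon — an aldehyde.
The closest candidate here is an acetyl/ketone group (-C(=O)CH3), but the carbonyl carbon has H0 (two carbon neighbours), not H1. No other fragment satisfies the full query, so there is no match.

No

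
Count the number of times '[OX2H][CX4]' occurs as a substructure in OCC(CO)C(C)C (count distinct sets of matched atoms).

[OX2H][CX4] is the SMARTS for an aliphatic alcohol: a hydroxyl oxygen bound to an sp3 (X4) carbon.
The molecule carries 2 separate instances of a hydroxyl group (-OH) meeting every constraint; each maps to a distinct set of atoms, giving 2 matches.

2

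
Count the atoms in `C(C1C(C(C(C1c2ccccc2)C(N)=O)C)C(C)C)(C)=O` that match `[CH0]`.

2

Check the 21 heavy atoms by environment: 6× C (H1) → no; 4× C (H3) → no; 2× C (H0) → match; 2× O (H0) → no; 1× N (H2) → no; 1× c (aromatic, H0) → no; 5× c (aromatic, H1) → no.
That gives 2 matching atoms.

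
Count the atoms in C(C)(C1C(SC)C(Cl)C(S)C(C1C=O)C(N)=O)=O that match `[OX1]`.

3

The query [OX1] means: aliphatic oxygen with one total connection — typically a carbonyl =O or an oxide.
Check the 18 heavy atoms by environment: 8× C (X4) → no; 2× S (X2) → no; 3× C (X3) → no; 3× O (X1) → match; 1× Cl (X1) → no; 1× N (X3) → no.
That gives 3 matching atoms.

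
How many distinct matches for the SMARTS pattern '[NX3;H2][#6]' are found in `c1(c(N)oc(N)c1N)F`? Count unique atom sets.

3

[NX3;H2][#6] is the SMARTS for a primary amine: a trivalent nitrogen with two H attached to carbon.
The molecule carries 3 separate instances of a primary amino group (-NH2) meeting every constraint; each maps to a distinct set of atoms, giving 3 matches.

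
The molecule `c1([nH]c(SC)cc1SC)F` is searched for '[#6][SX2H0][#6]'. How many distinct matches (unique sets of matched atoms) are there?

2

[#6][SX2H0][#6] is the SMARTS for a thioether: an aliphatic sulfur bridging two carbons with no H on the sulfur.
The molecule carries 2 separate instances of a methylthio ether (-SCH3) meeting every constraint; each maps to a distinct set of atoms, giving 2 matches.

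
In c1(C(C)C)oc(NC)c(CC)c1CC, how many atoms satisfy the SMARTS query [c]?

Check the 14 heavy atoms by environment: 1× o (aromatic) → no; 4× c (aromatic) → match; 8× C → no; 1× N → no.
That gives 4 matching atoms.

4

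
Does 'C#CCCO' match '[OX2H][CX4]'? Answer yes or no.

Yes

The pattern [OX2H][CX4] describes a hydroxyl oxygen bound to an sp3 (X4) carbon — an aliphatic alcohol.
The molecule carries a hydroxyl group (-OH), whose atoms satisfy every constraint of the query, so the pattern matches.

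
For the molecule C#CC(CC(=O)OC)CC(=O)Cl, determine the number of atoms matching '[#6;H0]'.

3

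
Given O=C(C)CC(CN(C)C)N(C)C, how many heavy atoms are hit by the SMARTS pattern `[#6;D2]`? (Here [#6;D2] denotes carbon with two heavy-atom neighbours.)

2

The query [#6;D2] means: any carbon bonded to exactly two heavy atoms.
Check the 12 heavy atoms by environment: 2× C (D2) → match; 2× C (D3) → no; 2× N (D3) → no; 5× C (D1) → no; 1× O (D1) → no.
That gives 2 matching atoms.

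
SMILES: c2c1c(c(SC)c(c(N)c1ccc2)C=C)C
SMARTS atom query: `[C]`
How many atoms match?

4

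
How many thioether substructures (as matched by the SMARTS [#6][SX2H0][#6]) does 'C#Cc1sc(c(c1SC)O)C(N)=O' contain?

1

[#6][SX2H0][#6] is the SMARTS for a thioether: an aliphatic sulfur bridging two carbons with no H on the sulfur.
Exactly one fragment in the molecule meets all constraints, giving 1 match.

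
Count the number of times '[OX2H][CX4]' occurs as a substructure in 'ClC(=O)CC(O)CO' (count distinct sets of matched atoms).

2

[OX2H][CX4] is the SMARTS for an aliphatic alcohol: a hydroxyl oxygen bound to an sp3 (X4) carbon.
The molecule carries 2 separate instances of a hydroxyl group (-OH) meeting every constraint; each maps to a distinct set of atoms, giving 2 matches.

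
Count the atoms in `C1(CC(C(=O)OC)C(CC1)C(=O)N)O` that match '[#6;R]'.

6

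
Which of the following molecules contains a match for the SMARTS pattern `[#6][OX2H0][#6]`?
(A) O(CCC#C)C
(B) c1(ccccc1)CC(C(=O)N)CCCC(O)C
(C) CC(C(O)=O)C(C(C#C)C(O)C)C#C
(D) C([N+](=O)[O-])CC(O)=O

A

[#6][OX2H0][#6] describes an aliphatic oxygen bridging two carbons with no H on the oxygen (an ether).
(A) contains a methoxy ether (-OCH3), which satisfies every atom and bond constraint.
(B) has a hydroxyl group (-OH) but the oxygen has H1, not H0 bridging two carbons.
(C) has a hydroxyl group (-OH) but the oxygen has H1, not H0 bridging two carbons.
(D) has a carboxylic acid group (-C(=O)OH) but the -OH oxygen has H1; the =O is OX1, not OX2.
So the answer is (A).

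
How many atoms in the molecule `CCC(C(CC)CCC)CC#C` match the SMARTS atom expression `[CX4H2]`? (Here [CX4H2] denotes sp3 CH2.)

The query [CX4H2] means: sp3 carbon (X4) with exactly two hydrogens.
Check the 12 heavy atoms by environment: 3× C (H3, X4) → no; 5× C (H2, X4) → match; 2× C (H1, X4) → no; 1× C (H0, X2) → no; 1× C (H1, X2) → no.
That gives 5 matching atoms.

5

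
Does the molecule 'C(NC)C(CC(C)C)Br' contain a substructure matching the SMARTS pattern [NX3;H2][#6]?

The pattern [NX3;H2][#6] describes a trivalent nitrogen with two H attached to carbon — a primary amine.
The closest candidate here is an N-methylamino group (-NHCH3), but the nitrogen bears two carbons and only one H (H1), not H2. No other fragment satisfies the full query, so there is no match.

No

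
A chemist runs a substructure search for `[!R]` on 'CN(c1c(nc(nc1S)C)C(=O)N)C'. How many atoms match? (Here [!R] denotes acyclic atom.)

8

The query [!R] means: !R matches any atom not in a ring.
Check the 14 heavy atoms by environment: 2× n (aromatic, in 6-ring) → no; 4× c (aromatic, in 6-ring) → no; 4× C (acyclic) → match; 1× O (acyclic) → match; 2× N (acyclic) → match; 1× S (acyclic) → match.
Summing the matching environments: 4 + 1 + 2 + 1 = 8 matching atoms.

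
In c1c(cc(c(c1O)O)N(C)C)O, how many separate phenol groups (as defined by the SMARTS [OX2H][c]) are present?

[OX2H][c] is the SMARTS for a phenol: a hydroxyl oxygen attached to an aromatic carbon.
The molecule carries 3 separate instances of a hydroxyl group (-OH) meeting every constraint; each maps to a distinct set of atoms, giving 3 matches.

3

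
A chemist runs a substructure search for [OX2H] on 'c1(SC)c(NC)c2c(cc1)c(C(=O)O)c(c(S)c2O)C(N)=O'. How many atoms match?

2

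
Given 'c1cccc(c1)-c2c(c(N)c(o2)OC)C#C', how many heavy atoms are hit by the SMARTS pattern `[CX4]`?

1

The query [CX4] means: C with X4: aliphatic carbon with exactly 4 total connections (bonds + H).
Check the 16 heavy atoms by environment: 1× o (aromatic, X2) → no; 10× c (aromatic, X3) → no; 2× C (X2) → no; 1× N (X3) → no; 1× O (X2) → no; 1× C (X4) → match.
That gives 1 matching atom.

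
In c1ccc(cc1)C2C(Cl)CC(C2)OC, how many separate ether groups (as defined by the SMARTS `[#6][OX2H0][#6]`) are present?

[#6][OX2H0][#6] is the SMARTS for an ether: an aliphatic oxygen bridging two carbons with no H on the oxygen.
Exactly one fragment in the molecule meets all constraints, giving 1 match.

1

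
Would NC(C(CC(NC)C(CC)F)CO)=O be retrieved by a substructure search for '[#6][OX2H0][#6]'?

The pattern [#6][OX2H0][#6] describes an aliphatic oxygen bridging two carbons with no H on the oxygen — an ether.
The closest candidate here is a hydroxyl group (-OH), but the oxygen has H1, not H0 bridging two carbons. No other fragment satisfies the full query, so there is no match.

No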